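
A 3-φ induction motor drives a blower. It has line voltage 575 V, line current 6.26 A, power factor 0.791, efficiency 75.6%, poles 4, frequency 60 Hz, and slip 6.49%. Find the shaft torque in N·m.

21.2 N·m

P_in = √3·V·I·cosφ = 1.732 × 575 × 6.26 × 0.791 = 4931 W
P_out = η·P_in = 0.756 × 4931 = 3728 W
n_s = 120×60/4 = 1800 rpm; n = 1800×(1−0.0649) = 1683 rpm
ω = 2π×1683/60 = 176.2 rad/s
τ = P_out/ω = 3728/176.2 = 21.2 N·m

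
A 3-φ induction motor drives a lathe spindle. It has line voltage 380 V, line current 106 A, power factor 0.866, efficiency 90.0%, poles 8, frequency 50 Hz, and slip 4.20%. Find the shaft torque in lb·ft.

P_in = √3·V·I·cosφ = 1.732 × 380 × 106 × 0.866 = 60416 W
P_out = η·P_in = 0.9 × 60416 = 54374 W
n_s = 120×50/8 = 750 rpm; n = 750×(1−0.042) = 719 rpm
ω = 2π×719/60 = 75.29 rad/s
τ = P_out/ω = 54374/75.29 = 722.2 N·m
In lb·ft: 722.2/1.356 = 533 lb·ft

533 lb·ft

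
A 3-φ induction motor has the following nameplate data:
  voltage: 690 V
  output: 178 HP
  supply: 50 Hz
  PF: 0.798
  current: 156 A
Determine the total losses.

16000 W

P_in = √3·V·I·cosφ = 1.732×690×156×0.798 = 148773 W
P_out = 178×746 = 132788 W
Losses = P_in − P_out = 148773 − 132788 = 15985 W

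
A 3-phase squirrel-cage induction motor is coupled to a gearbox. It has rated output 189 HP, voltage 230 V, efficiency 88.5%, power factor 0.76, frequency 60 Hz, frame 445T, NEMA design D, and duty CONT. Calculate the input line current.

526 A

P_out = 189 × 746 = 140994 W
P_in = P_out / η = 140994 / 0.885 = 159315 W
I_L = P_in / (√3·V_L·cosφ) = 159315 / (1.732 × 230 × 0.76) = 526 A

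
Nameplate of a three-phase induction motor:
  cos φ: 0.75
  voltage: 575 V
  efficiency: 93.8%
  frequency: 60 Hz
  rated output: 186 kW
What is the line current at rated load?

P_out = 186 kW = 186000 W
P_in = P_out / η = 186000 / 0.938 = 198294 W
I_L = P_in / (√3·V_L·cosφ) = 198294 / (1.732 × 575 × 0.75) = 265 A

265 A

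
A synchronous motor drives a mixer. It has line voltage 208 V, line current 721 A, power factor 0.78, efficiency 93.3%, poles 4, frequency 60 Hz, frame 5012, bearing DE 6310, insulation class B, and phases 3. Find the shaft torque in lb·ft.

740 lb·ft

P_in = √3·V·I·cosφ = 1.732 × 208 × 721 × 0.78 = 202601 W
P_out = η·P_in = 0.933 × 202601 = 189027 W
n = n_s = 120×60/4 = 1800 rpm (synchronous)
ω = 2π×1800/60 = 188.5 rad/s
τ = P_out/ω = 189027/188.5 = 1003 N·m
In lb·ft: 1003/1.356 = 740 lb·ft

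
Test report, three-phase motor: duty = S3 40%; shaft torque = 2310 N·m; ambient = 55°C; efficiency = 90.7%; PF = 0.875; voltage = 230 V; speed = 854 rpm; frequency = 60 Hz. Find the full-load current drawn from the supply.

ω = 2π×854/60 = 89.43 rad/s; P_out = τω = 2310 × 89.43 = 206583 W
P_in = P_out / η = 206583 / 0.907 = 227765 W
I_L = P_in / (√3·V_L·cosφ) = 227765 / (1.732 × 230 × 0.875) = 653 A

653 A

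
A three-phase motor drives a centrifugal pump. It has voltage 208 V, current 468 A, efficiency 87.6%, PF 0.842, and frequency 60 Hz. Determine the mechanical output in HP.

P_in = √3·V·I·cosφ = 1.732 × 208 × 468 × 0.842 = 141961 W
P_out = η·P_in = 0.876 × 141961 = 124358 W
= 124358/746 = 167 HP

167 HP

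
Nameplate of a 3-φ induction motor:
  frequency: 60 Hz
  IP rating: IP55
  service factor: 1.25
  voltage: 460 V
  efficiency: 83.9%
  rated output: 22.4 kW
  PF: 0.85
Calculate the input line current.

P_out = 22.4 kW = 22400 W
P_in = P_out / η = 22400 / 0.839 = 26698 W
I_L = P_in / (√3·V_L·cosφ) = 26698 / (1.732 × 460 × 0.85) = 39.4 A

39.4 A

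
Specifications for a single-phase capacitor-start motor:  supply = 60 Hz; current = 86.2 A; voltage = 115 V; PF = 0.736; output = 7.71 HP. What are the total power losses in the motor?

1.54 kW

P_in = V·I·cosφ = 115×86.2×0.736 = 7296 W
P_out = 7.71×746 = 5752 W
Losses = P_in − P_out = 7296 − 5752 = 1544 W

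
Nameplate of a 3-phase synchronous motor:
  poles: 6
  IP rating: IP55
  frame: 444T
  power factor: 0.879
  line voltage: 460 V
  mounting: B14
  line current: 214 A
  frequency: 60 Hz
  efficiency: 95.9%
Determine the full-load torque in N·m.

1140 N·m

P_in = √3·V·I·cosφ = 1.732 × 460 × 214 × 0.879 = 149868 W
P_out = η·P_in = 0.959 × 149868 = 143723 W
n = n_s = 120×60/6 = 1200 rpm (synchronous)
ω = 2π×1200/60 = 125.7 rad/s
τ = P_out/ω = 143723/125.7 = 1140 N·m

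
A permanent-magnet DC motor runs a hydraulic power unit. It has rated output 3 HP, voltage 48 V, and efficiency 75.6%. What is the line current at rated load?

61.7 A

P_out = 3 × 746 = 2238 W
P_in = P_out / η = 2238 / 0.756 = 2960 W
I = P_in / V = 2960 / 48 = 61.7 A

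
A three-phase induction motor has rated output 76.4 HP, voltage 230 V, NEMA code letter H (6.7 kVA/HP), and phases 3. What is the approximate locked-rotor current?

S_LR = 6.7 × 76.4 = 511.88 kVA
I_LR = S_LR/(√3·V_L) = 511880/(1.732×230) = 1280 A

1280 A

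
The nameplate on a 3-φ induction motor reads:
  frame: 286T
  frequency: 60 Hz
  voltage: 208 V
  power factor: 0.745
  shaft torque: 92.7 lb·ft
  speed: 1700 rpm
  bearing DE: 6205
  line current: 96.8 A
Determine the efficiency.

86.1 %

τ = 92.7 lb·ft × 1.356 = 125.7 N·m
ω = 2π × 1700/60 = 178 rad/s; P_out = τω = 125.7 × 178 = 22375 W
P_in = √3·V_L·I_L·cosφ = 1.732 × 208 × 96.8 × 0.745 = 25980 W
η = P_out / P_in = 22375 / 25980 = 0.861 = 86.1%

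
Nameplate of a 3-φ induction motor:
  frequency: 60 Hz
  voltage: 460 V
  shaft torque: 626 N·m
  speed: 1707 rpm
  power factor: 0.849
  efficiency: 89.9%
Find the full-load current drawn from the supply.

ω = 2π×1707/60 = 178.8 rad/s; P_out = τω = 626 × 178.8 = 111929 W
P_in = P_out / η = 111929 / 0.899 = 124504 W
I_L = P_in / (√3·V_L·cosφ) = 124504 / (1.732 × 460 × 0.849) = 184 A

184 A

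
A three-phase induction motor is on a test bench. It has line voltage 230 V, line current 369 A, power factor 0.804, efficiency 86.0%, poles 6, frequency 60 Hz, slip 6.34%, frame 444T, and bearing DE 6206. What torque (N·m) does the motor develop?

864 N·m

P_in = √3·V·I·cosφ = 1.732 × 230 × 369 × 0.804 = 118184 W
P_out = η·P_in = 0.86 × 118184 = 101638 W
n_s = 120×60/6 = 1200 rpm; n = 1200×(1−0.0634) = 1124 rpm
ω = 2π×1124/60 = 117.7 rad/s
τ = P_out/ω = 101638/117.7 = 864 N·m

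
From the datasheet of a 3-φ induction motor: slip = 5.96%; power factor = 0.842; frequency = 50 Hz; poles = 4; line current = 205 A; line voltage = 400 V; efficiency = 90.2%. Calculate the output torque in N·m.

730 N·m

P_in = √3·V·I·cosφ = 1.732 × 400 × 205 × 0.842 = 119584 W
P_out = η·P_in = 0.902 × 119584 = 107865 W
n_s = 120×50/4 = 1500 rpm; n = 1500×(1−0.0596) = 1411 rpm
ω = 2π×1411/60 = 147.8 rad/s
τ = P_out/ω = 107865/147.8 = 730 N·m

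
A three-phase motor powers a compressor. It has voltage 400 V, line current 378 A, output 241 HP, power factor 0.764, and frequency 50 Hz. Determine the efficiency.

89.9 %

P_out = 241 × 746 = 179786 W
P_in = √3·V_L·I_L·cosφ = 1.732 × 400 × 378 × 0.764 = 200075 W
η = P_out / P_in = 179786 / 200075 = 0.899 = 89.9%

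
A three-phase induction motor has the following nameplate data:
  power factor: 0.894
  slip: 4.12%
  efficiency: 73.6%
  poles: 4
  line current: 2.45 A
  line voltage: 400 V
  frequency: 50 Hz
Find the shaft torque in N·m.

P_in = √3·V·I·cosφ = 1.732 × 400 × 2.45 × 0.894 = 1517 W
P_out = η·P_in = 0.736 × 1517 = 1117 W
n_s = 120×50/4 = 1500 rpm; n = 1500×(1−0.0412) = 1438 rpm
ω = 2π×1438/60 = 150.6 rad/s
τ = P_out/ω = 1117/150.6 = 7.42 N·m

7.42 N·m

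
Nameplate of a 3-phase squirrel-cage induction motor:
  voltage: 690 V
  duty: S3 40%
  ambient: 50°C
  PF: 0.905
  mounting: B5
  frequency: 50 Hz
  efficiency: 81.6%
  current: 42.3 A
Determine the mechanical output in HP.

P_in = √3·V·I·cosφ = 1.732 × 690 × 42.3 × 0.905 = 45749 W
P_out = η·P_in = 0.816 × 45749 = 37331 W
= 37331/746 = 50 HP

50 HP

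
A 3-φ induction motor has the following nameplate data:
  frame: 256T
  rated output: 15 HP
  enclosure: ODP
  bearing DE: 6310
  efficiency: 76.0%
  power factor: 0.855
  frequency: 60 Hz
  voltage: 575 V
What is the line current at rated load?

17.3 A

P_out = 15 × 746 = 11190 W
P_in = P_out / η = 11190 / 0.760 = 14724 W
I_L = P_in / (√3·V_L·cosφ) = 14724 / (1.732 × 575 × 0.855) = 17.3 A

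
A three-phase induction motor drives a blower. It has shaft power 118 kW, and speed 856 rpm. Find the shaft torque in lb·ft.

971 lb·ft

ω = 2π × 856/60 = 89.64 rad/s
τ = P/ω = 118000/89.64 = 1316 N·m
In lb·ft: 1316/1.356 = 971 lb·ft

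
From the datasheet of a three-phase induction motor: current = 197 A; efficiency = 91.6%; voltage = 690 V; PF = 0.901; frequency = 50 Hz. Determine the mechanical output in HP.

260 HP

P_in = √3·V·I·cosφ = 1.732 × 690 × 197 × 0.901 = 212123 W
P_out = η·P_in = 0.916 × 212123 = 194305 W
= 194305/746 = 260 HP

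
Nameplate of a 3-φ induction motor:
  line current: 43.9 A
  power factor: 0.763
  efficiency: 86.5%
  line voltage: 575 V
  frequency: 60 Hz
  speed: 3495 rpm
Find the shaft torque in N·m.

P_in = √3·V·I·cosφ = 1.732 × 575 × 43.9 × 0.763 = 33358 W
P_out = η·P_in = 0.865 × 33358 = 28855 W
n = 3495 rpm
ω = 2π×3495/60 = 366 rad/s
τ = P_out/ω = 28855/366 = 78.8 N·m

78.8 N·m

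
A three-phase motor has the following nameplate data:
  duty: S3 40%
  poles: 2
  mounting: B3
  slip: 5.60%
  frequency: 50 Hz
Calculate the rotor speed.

2832 rpm

n_s = 120f/p = 120×50/2 = 3000 rpm
n = n_s(1 − s) = 3000 × (1 − 0.056) = 2832 rpm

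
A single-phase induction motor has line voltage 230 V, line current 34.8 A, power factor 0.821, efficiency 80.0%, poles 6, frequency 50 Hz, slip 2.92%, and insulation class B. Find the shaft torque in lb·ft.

P_in = V·I·cosφ = 230 × 34.8 × 0.821 = 6571 W
P_out = η·P_in = 0.8 × 6571 = 5257 W
n_s = 120×50/6 = 1000 rpm; n = 1000×(1−0.0292) = 971 rpm
ω = 2π×971/60 = 101.7 rad/s
τ = P_out/ω = 5257/101.7 = 51.69 N·m
In lb·ft: 51.69/1.356 = 38.1 lb·ft

38.1 lb·ft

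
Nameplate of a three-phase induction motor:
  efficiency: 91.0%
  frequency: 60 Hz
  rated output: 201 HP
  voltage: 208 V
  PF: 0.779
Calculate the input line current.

P_out = 201 × 746 = 149946 W
P_in = P_out / η = 149946 / 0.910 = 164776 W
I_L = P_in / (√3·V_L·cosφ) = 164776 / (1.732 × 208 × 0.779) = 587 A

587 A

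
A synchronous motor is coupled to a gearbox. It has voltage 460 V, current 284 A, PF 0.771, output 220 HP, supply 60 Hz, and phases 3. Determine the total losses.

P_in = √3·V·I·cosφ = 1.732×460×284×0.771 = 174453 W
P_out = 220×746 = 164120 W
Losses = P_in − P_out = 174453 − 164120 = 10333 W

10300 W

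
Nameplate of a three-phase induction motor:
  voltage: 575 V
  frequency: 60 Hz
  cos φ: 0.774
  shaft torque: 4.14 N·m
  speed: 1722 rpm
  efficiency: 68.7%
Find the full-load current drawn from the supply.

ω = 2π×1722/60 = 180.3 rad/s; P_out = τω = 4.14 × 180.3 = 746 W
P_in = P_out / η = 746 / 0.687 = 1086 W
I_L = P_in / (√3·V_L·cosφ) = 1086 / (1.732 × 575 × 0.774) = 1.41 A

1.41 A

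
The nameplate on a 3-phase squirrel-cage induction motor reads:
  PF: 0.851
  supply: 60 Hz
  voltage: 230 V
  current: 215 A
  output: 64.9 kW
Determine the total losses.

7990 W

P_in = √3·V·I·cosφ = 1.732×230×215×0.851 = 72886 W
P_out = 64900 W
Losses = P_in − P_out = 72886 − 64900 = 7986 W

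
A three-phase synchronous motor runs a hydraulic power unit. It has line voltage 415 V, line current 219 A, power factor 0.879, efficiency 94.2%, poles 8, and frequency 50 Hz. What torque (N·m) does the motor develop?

P_in = √3·V·I·cosφ = 1.732 × 415 × 219 × 0.879 = 138366 W
P_out = η·P_in = 0.942 × 138366 = 130341 W
n = n_s = 120×50/8 = 750 rpm (synchronous)
ω = 2π×750/60 = 78.54 rad/s
τ = P_out/ω = 130341/78.54 = 1660 N·m

1660 N·m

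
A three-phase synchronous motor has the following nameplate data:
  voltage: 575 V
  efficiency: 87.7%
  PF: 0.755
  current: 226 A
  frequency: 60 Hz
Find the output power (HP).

200 HP

P_in = √3·V·I·cosφ = 1.732 × 575 × 226 × 0.755 = 169930 W
P_out = η·P_in = 0.877 × 169930 = 149029 W
= 149029/746 = 200 HP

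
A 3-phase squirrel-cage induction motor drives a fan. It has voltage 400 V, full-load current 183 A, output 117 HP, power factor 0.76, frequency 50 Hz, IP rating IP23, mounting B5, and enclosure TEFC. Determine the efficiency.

P_out = 117 × 746 = 87282 W
P_in = √3·V_L·I_L·cosφ = 1.732 × 400 × 183 × 0.76 = 96355 W
η = P_out / P_in = 87282 / 96355 = 0.906 = 90.6%

90.6 %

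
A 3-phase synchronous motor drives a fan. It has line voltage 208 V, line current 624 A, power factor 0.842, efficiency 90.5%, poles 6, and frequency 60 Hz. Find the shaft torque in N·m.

P_in = √3·V·I·cosφ = 1.732 × 208 × 624 × 0.842 = 189281 W
P_out = η·P_in = 0.905 × 189281 = 171299 W
n = n_s = 120×60/6 = 1200 rpm (synchronous)
ω = 2π×1200/60 = 125.7 rad/s
τ = P_out/ω = 171299/125.7 = 1360 N·m

1360 N·m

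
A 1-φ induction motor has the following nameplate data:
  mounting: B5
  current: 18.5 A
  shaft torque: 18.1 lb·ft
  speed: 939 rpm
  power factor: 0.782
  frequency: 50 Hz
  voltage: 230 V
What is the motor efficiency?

72.5 %

τ = 18.1 lb·ft × 1.356 = 24.54 N·m
ω = 2π × 939/60 = 98.33 rad/s; P_out = τω = 24.54 × 98.33 = 2413 W
P_in = V·I·cosφ = 230 × 18.5 × 0.782 = 3327 W
η = P_out / P_in = 2413 / 3327 = 0.725 = 72.5%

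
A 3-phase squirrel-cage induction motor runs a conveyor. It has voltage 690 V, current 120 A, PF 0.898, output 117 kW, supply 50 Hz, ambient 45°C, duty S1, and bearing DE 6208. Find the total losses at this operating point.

11800 W

P_in = √3·V·I·cosφ = 1.732×690×120×0.898 = 128782 W
P_out = 117000 W
Losses = P_in − P_out = 128782 − 117000 = 11782 W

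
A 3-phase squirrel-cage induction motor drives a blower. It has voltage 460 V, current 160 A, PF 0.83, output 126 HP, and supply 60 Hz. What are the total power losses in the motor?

11800 W

P_in = √3·V·I·cosφ = 1.732×460×160×0.83 = 105804 W
P_out = 126×746 = 93996 W
Losses = P_in − P_out = 105804 − 93996 = 11808 W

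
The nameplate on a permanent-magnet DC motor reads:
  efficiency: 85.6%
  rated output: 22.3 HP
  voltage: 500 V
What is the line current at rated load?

38.9 A

P_out = 22.3 × 746 = 16636 W
P_in = P_out / η = 16636 / 0.856 = 19435 W
I = P_in / V = 19435 / 500 = 38.9 A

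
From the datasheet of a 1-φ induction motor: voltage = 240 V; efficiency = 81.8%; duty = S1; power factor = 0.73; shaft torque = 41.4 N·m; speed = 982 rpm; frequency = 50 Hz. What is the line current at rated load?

ω = 2π×982/60 = 102.8 rad/s; P_out = τω = 41.4 × 102.8 = 4256 W
P_in = P_out / η = 4256 / 0.818 = 5203 W
I = P_in / (V·cosφ) = 5203 / (240 × 0.73) = 29.7 A

29.7 A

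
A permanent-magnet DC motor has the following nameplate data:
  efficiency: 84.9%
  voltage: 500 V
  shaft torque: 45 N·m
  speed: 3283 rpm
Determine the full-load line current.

36.4 A

ω = 2π×3283/60 = 343.8 rad/s; P_out = τω = 45 × 343.8 = 15471 W
P_in = P_out / η = 15471 / 0.849 = 18223 W
I = P_in / V = 18223 / 500 = 36.4 A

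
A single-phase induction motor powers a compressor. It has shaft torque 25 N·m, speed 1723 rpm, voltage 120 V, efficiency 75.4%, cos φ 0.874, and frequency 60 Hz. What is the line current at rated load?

57 A

ω = 2π×1723/60 = 180.4 rad/s; P_out = τω = 25 × 180.4 = 4510 W
P_in = P_out / η = 4510 / 0.754 = 5981 W
I = P_in / (V·cosφ) = 5981 / (120 × 0.874) = 57 A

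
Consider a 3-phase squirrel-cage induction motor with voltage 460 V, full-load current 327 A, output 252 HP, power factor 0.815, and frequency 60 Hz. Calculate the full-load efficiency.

88.5 %

P_out = 252 × 746 = 187992 W
P_in = √3·V_L·I_L·cosφ = 1.732 × 460 × 327 × 0.815 = 212330 W
η = P_out / P_in = 187992 / 212330 = 0.885 = 88.5%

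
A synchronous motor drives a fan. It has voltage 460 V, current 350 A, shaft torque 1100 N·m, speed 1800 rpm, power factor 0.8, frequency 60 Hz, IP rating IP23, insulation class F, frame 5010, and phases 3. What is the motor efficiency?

ω = 2π × 1800/60 = 188.5 rad/s; P_out = τω = 1100 × 188.5 = 207350 W
P_in = √3·V_L·I_L·cosφ = 1.732 × 460 × 350 × 0.8 = 223082 W
η = P_out / P_in = 207350 / 223082 = 0.929 = 92.9%

92.9 %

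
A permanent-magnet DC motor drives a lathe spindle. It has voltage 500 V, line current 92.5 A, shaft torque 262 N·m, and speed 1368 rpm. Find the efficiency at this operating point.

ω = 2π × 1368/60 = 143.3 rad/s; P_out = τω = 262 × 143.3 = 37545 W
P_in = V·I = 500 × 92.5 = 46250 W
η = P_out / P_in = 37545 / 46250 = 0.812 = 81.2%

81.2 %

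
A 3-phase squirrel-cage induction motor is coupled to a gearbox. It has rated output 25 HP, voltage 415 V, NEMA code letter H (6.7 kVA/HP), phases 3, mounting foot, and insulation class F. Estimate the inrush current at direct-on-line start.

S_LR = 6.7 × 25 = 167.5 kVA
I_LR = S_LR/(√3·V_L) = 167500/(1.732×415) = 233 A

233 A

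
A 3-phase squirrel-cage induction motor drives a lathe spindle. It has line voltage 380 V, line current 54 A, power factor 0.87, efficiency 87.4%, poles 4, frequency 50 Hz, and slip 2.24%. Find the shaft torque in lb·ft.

P_in = √3·V·I·cosφ = 1.732 × 380 × 54 × 0.87 = 30920 W
P_out = η·P_in = 0.874 × 30920 = 27024 W
n_s = 120×50/4 = 1500 rpm; n = 1500×(1−0.0224) = 1466 rpm
ω = 2π×1466/60 = 153.5 rad/s
τ = P_out/ω = 27024/153.5 = 176.1 N·m
In lb·ft: 176.1/1.356 = 130 lb·ft

130 lb·ft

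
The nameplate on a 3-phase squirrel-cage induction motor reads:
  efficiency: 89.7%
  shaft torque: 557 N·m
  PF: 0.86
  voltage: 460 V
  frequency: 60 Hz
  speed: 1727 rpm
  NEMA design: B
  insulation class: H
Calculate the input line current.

164 A

ω = 2π×1727/60 = 180.9 rad/s; P_out = τω = 557 × 180.9 = 100761 W
P_in = P_out / η = 100761 / 0.897 = 112331 W
I_L = P_in / (√3·V_L·cosφ) = 112331 / (1.732 × 460 × 0.86) = 164 A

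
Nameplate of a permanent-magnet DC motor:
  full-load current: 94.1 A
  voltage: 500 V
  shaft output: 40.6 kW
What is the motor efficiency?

P_out = 40.6 kW = 40600 W
P_in = V·I = 500 × 94.1 = 47050 W
η = P_out / P_in = 40600 / 47050 = 0.863 = 86.3%

86.3 %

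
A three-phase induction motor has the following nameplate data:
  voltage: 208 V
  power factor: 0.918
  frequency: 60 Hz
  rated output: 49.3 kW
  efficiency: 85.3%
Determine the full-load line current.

175 A

P_out = 49.3 kW = 49300 W
P_in = P_out / η = 49300 / 0.853 = 57796 W
I_L = P_in / (√3·V_L·cosφ) = 57796 / (1.732 × 208 × 0.918) = 175 A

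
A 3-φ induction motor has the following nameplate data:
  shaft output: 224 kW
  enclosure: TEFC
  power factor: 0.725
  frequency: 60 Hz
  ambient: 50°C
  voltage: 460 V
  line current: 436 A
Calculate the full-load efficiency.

P_out = 224 kW = 224000 W
P_in = √3·V_L·I_L·cosφ = 1.732 × 460 × 436 × 0.725 = 251843 W
η = P_out / P_in = 224000 / 251843 = 0.889 = 88.9%

88.9 %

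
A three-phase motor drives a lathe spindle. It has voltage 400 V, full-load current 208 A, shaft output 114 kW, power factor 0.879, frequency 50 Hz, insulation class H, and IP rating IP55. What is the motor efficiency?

P_out = 114 kW = 114000 W
P_in = √3·V_L·I_L·cosφ = 1.732 × 400 × 208 × 0.879 = 126666 W
η = P_out / P_in = 114000 / 126666 = 0.900 = 90.0%

90.0 %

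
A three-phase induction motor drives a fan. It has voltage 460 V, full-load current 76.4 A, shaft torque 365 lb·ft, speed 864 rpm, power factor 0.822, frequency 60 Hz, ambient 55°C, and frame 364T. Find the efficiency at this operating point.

τ = 365 lb·ft × 1.356 = 494.9 N·m
ω = 2π × 864/60 = 90.48 rad/s; P_out = τω = 494.9 × 90.48 = 44779 W
P_in = √3·V_L·I_L·cosφ = 1.732 × 460 × 76.4 × 0.822 = 50035 W
η = P_out / P_in = 44779 / 50035 = 0.895 = 89.5%

89.5 %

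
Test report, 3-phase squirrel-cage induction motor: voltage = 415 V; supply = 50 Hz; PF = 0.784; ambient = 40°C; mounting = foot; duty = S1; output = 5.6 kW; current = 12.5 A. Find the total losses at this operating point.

P_in = √3·V·I·cosφ = 1.732×415×12.5×0.784 = 7044 W
P_out = 5600 W
Losses = P_in − P_out = 7044 − 5600 = 1444 W

1.44 kW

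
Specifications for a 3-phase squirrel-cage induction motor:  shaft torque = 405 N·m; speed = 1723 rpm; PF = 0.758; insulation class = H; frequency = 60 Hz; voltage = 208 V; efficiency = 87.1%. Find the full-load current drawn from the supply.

307 A

ω = 2π×1723/60 = 180.4 rad/s; P_out = τω = 405 × 180.4 = 73062 W
P_in = P_out / η = 73062 / 0.871 = 83883 W
I_L = P_in / (√3·V_L·cosφ) = 83883 / (1.732 × 208 × 0.758) = 307 A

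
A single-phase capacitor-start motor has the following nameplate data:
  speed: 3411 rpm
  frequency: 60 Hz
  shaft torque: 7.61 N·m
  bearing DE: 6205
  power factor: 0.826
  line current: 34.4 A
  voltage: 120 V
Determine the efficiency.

79.7 %

ω = 2π × 3411/60 = 357.2 rad/s; P_out = τω = 7.61 × 357.2 = 2718 W
P_in = V·I·cosφ = 120 × 34.4 × 0.826 = 3410 W
η = P_out / P_in = 2718 / 3410 = 0.797 = 79.7%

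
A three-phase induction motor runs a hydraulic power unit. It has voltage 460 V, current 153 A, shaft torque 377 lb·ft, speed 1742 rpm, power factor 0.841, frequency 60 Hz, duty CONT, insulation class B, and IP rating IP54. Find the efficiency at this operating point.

τ = 377 lb·ft × 1.356 = 511.2 N·m
ω = 2π × 1742/60 = 182.4 rad/s; P_out = τω = 511.2 × 182.4 = 93243 W
P_in = √3·V_L·I_L·cosφ = 1.732 × 460 × 153 × 0.841 = 102516 W
η = P_out / P_in = 93243 / 102516 = 0.910 = 91.0%

91.0 %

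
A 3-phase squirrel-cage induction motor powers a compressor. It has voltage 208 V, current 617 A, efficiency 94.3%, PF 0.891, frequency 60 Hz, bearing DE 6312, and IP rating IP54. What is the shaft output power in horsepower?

250 HP

P_in = √3·V·I·cosφ = 1.732 × 208 × 617 × 0.891 = 198050 W
P_out = η·P_in = 0.943 × 198050 = 186761 W
= 186761/746 = 250 HP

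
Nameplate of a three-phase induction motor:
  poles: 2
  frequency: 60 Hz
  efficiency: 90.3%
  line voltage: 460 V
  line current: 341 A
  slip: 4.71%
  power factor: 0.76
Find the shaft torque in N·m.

519 N·m

P_in = √3·V·I·cosφ = 1.732 × 460 × 341 × 0.76 = 206478 W
P_out = η·P_in = 0.903 × 206478 = 186450 W
n_s = 120×60/2 = 3600 rpm; n = 3600×(1−0.0471) = 3430 rpm
ω = 2π×3430/60 = 359.2 rad/s
τ = P_out/ω = 186450/359.2 = 519 N·m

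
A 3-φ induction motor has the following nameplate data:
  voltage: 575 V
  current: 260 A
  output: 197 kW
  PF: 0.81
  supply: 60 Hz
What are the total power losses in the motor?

12.7 kW

P_in = √3·V·I·cosφ = 1.732×575×260×0.81 = 209737 W
P_out = 197000 W
Losses = P_in − P_out = 209737 − 197000 = 12737 W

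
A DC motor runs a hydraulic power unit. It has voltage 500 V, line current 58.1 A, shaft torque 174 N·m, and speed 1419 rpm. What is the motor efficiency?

89.0 %

ω = 2π × 1419/60 = 148.6 rad/s; P_out = τω = 174 × 148.6 = 25856 W
P_in = V·I = 500 × 58.1 = 29050 W
η = P_out / P_in = 25856 / 29050 = 0.890 = 89.0%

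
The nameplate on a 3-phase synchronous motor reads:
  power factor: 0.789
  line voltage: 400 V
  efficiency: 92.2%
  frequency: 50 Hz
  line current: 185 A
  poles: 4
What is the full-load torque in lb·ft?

438 lb·ft

P_in = √3·V·I·cosφ = 1.732 × 400 × 185 × 0.789 = 101125 W
P_out = η·P_in = 0.922 × 101125 = 93237 W
n = n_s = 120×50/4 = 1500 rpm (synchronous)
ω = 2π×1500/60 = 157.1 rad/s
τ = P_out/ω = 93237/157.1 = 593.5 N·m
In lb·ft: 593.5/1.356 = 438 lb·ft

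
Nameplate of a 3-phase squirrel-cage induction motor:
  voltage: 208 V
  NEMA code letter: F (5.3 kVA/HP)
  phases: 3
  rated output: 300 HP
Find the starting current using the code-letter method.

4410 A

S_LR = 5.3 × 300 = 1590 kVA
I_LR = S_LR/(√3·V_L) = 1590000/(1.732×208) = 4410 A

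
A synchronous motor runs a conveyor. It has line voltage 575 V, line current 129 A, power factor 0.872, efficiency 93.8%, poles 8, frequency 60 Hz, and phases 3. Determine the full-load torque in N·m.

P_in = √3·V·I·cosφ = 1.732 × 575 × 129 × 0.872 = 112027 W
P_out = η·P_in = 0.938 × 112027 = 105081 W
n = n_s = 120×60/8 = 900 rpm (synchronous)
ω = 2π×900/60 = 94.25 rad/s
τ = P_out/ω = 105081/94.25 = 1110 N·m

1110 N·m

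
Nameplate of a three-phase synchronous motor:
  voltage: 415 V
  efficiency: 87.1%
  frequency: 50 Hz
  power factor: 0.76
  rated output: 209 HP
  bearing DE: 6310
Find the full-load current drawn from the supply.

P_out = 209 × 746 = 155914 W
P_in = P_out / η = 155914 / 0.871 = 179006 W
I_L = P_in / (√3·V_L·cosφ) = 179006 / (1.732 × 415 × 0.76) = 328 A

328 A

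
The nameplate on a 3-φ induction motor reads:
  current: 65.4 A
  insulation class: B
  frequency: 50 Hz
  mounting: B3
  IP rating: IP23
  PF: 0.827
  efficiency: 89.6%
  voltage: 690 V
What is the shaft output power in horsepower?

77.6 HP

P_in = √3·V·I·cosφ = 1.732 × 690 × 65.4 × 0.827 = 64637 W
P_out = η·P_in = 0.896 × 64637 = 57915 W
= 57915/746 = 77.6 HP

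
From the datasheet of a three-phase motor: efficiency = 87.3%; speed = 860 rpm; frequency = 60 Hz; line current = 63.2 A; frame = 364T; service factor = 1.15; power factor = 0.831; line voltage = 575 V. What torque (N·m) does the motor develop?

507 N·m

P_in = √3·V·I·cosφ = 1.732 × 575 × 63.2 × 0.831 = 52304 W
P_out = η·P_in = 0.873 × 52304 = 45661 W
n = 860 rpm
ω = 2π×860/60 = 90.06 rad/s
τ = P_out/ω = 45661/90.06 = 507 N·m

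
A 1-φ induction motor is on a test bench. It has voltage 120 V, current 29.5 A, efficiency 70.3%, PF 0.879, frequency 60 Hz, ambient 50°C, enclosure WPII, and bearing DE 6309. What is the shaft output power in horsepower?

P_in = V·I·cosφ = 120 × 29.5 × 0.879 = 3112 W
P_out = η·P_in = 0.703 × 3112 = 2188 W
= 2188/746 = 2.93 HP

2.93 HP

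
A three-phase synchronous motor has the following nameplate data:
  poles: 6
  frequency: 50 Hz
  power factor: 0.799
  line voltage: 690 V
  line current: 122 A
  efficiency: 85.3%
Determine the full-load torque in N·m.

P_in = √3·V·I·cosφ = 1.732 × 690 × 122 × 0.799 = 116494 W
P_out = η·P_in = 0.853 × 116494 = 99369 W
n = n_s = 120×50/6 = 1000 rpm (synchronous)
ω = 2π×1000/60 = 104.7 rad/s
τ = P_out/ω = 99369/104.7 = 949 N·m

949 N·m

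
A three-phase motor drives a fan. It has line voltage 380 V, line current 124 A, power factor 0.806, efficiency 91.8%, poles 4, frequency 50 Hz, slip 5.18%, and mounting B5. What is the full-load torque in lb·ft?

299 lb·ft

P_in = √3·V·I·cosφ = 1.732 × 380 × 124 × 0.806 = 65779 W
P_out = η·P_in = 0.918 × 65779 = 60385 W
n_s = 120×50/4 = 1500 rpm; n = 1500×(1−0.0518) = 1422 rpm
ω = 2π×1422/60 = 148.9 rad/s
τ = P_out/ω = 60385/148.9 = 405.5 N·m
In lb·ft: 405.5/1.356 = 299 lb·ft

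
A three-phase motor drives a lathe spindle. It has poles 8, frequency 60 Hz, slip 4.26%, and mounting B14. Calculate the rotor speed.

n_s = 120f/p = 120×60/8 = 900 rpm
n = n_s(1 − s) = 900 × (1 − 0.0426) = 862 rpm

862 rpm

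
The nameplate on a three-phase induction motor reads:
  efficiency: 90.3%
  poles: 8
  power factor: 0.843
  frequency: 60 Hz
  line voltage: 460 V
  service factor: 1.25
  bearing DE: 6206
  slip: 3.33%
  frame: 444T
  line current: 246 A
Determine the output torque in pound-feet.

P_in = √3·V·I·cosφ = 1.732 × 460 × 246 × 0.843 = 165222 W
P_out = η·P_in = 0.903 × 165222 = 149195 W
n_s = 120×60/8 = 900 rpm; n = 900×(1−0.0333) = 870 rpm
ω = 2π×870/60 = 91.11 rad/s
τ = P_out/ω = 149195/91.11 = 1638 N·m
In lb·ft: 1638/1.356 = 1210 lb·ft

1210 lb·ft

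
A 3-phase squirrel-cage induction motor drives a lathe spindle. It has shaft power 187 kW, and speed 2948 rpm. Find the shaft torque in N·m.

ω = 2π × 2948/60 = 308.7 rad/s
τ = P/ω = 187000/308.7 = 606 N·m

606 N·m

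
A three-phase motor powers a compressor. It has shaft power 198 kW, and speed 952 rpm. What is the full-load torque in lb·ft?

1460 lb·ft

ω = 2π × 952/60 = 99.69 rad/s
τ = P/ω = 198000/99.69 = 1986 N·m
In lb·ft: 1986/1.356 = 1460 lb·ft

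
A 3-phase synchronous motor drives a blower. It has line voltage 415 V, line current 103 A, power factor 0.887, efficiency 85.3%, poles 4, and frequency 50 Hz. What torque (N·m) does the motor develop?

P_in = √3·V·I·cosφ = 1.732 × 415 × 103 × 0.887 = 65668 W
P_out = η·P_in = 0.853 × 65668 = 56015 W
n = n_s = 120×50/4 = 1500 rpm (synchronous)
ω = 2π×1500/60 = 157.1 rad/s
τ = P_out/ω = 56015/157.1 = 357 N·m

357 N·m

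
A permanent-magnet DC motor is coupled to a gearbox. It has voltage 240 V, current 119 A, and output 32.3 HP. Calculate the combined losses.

4460 W

P_in = V·I = 240×119 = 28560 W
P_out = 32.3×746 = 24096 W
Losses = P_in − P_out = 28560 − 24096 = 4464 W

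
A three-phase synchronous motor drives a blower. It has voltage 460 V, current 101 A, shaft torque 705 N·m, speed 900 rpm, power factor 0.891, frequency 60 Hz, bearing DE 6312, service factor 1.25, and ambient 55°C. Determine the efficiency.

92.7 %

ω = 2π × 900/60 = 94.25 rad/s; P_out = τω = 705 × 94.25 = 66446 W
P_in = √3·V_L·I_L·cosφ = 1.732 × 460 × 101 × 0.891 = 71698 W
η = P_out / P_in = 66446 / 71698 = 0.927 = 92.7%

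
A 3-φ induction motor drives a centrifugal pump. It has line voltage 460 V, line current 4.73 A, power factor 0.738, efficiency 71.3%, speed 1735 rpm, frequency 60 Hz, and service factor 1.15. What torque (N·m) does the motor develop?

10.9 N·m

P_in = √3·V·I·cosφ = 1.732 × 460 × 4.73 × 0.738 = 2781 W
P_out = η·P_in = 0.713 × 2781 = 1983 W
n = 1735 rpm
ω = 2π×1735/60 = 181.7 rad/s
τ = P_out/ω = 1983/181.7 = 10.9 N·m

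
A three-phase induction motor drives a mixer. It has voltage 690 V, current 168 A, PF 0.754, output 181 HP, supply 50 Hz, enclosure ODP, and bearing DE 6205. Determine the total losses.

P_in = √3·V·I·cosφ = 1.732×690×168×0.754 = 151383 W
P_out = 181×746 = 135026 W
Losses = P_in − P_out = 151383 − 135026 = 16357 W

16.4 kW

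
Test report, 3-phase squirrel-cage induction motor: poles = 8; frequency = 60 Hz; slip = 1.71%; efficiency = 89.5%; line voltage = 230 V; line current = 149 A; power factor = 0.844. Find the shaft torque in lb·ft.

P_in = √3·V·I·cosφ = 1.732 × 230 × 149 × 0.844 = 50096 W
P_out = η·P_in = 0.895 × 50096 = 44836 W
n_s = 120×60/8 = 900 rpm; n = 900×(1−0.0171) = 885 rpm
ω = 2π×885/60 = 92.68 rad/s
τ = P_out/ω = 44836/92.68 = 483.8 N·m
In lb·ft: 483.8/1.356 = 357 lb·ft

357 lb·ft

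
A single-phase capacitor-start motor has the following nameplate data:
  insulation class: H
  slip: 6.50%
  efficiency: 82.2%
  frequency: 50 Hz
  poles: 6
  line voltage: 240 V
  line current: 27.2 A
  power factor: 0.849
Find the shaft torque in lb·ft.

34.3 lb·ft

P_in = V·I·cosφ = 240 × 27.2 × 0.849 = 5542 W
P_out = η·P_in = 0.822 × 5542 = 4556 W
n_s = 120×50/6 = 1000 rpm; n = 1000×(1−0.065) = 935 rpm
ω = 2π×935/60 = 97.91 rad/s
τ = P_out/ω = 4556/97.91 = 46.53 N·m
In lb·ft: 46.53/1.356 = 34.3 lb·ft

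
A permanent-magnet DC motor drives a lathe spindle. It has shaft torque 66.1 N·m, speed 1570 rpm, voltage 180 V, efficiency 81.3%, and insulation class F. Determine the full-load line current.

ω = 2π×1570/60 = 164.4 rad/s; P_out = τω = 66.1 × 164.4 = 10867 W
P_in = P_out / η = 10867 / 0.813 = 13367 W
I = P_in / V = 13367 / 180 = 74.3 A

74.3 A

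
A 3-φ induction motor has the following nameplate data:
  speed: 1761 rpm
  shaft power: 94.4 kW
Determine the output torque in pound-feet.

378 lb·ft

ω = 2π × 1761/60 = 184.4 rad/s
τ = P/ω = 94400/184.4 = 511.9 N·m
In lb·ft: 511.9/1.356 = 378 lb·ft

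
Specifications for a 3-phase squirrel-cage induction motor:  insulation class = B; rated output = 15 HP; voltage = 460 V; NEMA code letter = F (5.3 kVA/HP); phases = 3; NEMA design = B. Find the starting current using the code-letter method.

S_LR = 5.3 × 15 = 79.5 kVA
I_LR = S_LR/(√3·V_L) = 79500/(1.732×460) = 99.8 A

99.8 A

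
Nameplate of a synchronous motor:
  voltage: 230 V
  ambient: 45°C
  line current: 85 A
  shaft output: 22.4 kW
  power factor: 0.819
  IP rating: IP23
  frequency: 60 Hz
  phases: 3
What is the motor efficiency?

80.8 %

P_out = 22.4 kW = 22400 W
P_in = √3·V_L·I_L·cosφ = 1.732 × 230 × 85 × 0.819 = 27732 W
η = P_out / P_in = 22400 / 27732 = 0.808 = 80.8%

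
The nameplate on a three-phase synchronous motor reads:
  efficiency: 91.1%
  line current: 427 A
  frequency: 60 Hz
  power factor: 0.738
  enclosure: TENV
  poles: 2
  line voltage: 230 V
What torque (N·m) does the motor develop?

303 N·m

P_in = √3·V·I·cosφ = 1.732 × 230 × 427 × 0.738 = 125534 W
P_out = η·P_in = 0.911 × 125534 = 114361 W
n = n_s = 120×60/2 = 3600 rpm (synchronous)
ω = 2π×3600/60 = 377 rad/s
τ = P_out/ω = 114361/377 = 303 N·m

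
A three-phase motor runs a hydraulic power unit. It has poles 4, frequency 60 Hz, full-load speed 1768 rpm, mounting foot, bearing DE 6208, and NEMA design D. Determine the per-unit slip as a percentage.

1.78 %

n_s = 120f/p = 120×60/4 = 1800 rpm
s = (n_s − n)/n_s = (1800 − 1768)/1800 = 0.0178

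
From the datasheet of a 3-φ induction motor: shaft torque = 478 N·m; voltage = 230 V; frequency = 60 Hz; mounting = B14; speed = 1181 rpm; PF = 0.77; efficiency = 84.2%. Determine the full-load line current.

ω = 2π×1181/60 = 123.7 rad/s; P_out = τω = 478 × 123.7 = 59129 W
P_in = P_out / η = 59129 / 0.842 = 70224 W
I_L = P_in / (√3·V_L·cosφ) = 70224 / (1.732 × 230 × 0.77) = 229 A

229 A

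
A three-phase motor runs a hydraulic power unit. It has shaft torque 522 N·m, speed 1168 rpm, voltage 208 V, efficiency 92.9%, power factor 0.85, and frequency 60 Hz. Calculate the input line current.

ω = 2π×1168/60 = 122.3 rad/s; P_out = τω = 522 × 122.3 = 63841 W
P_in = P_out / η = 63841 / 0.929 = 68720 W
I_L = P_in / (√3·V_L·cosφ) = 68720 / (1.732 × 208 × 0.85) = 224 A

224 A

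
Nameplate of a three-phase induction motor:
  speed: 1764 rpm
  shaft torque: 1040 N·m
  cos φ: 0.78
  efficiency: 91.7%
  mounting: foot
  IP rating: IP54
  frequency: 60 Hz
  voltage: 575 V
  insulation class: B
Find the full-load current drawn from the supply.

ω = 2π×1764/60 = 184.7 rad/s; P_out = τω = 1040 × 184.7 = 192088 W
P_in = P_out / η = 192088 / 0.917 = 209474 W
I_L = P_in / (√3·V_L·cosφ) = 209474 / (1.732 × 575 × 0.78) = 270 A

270 A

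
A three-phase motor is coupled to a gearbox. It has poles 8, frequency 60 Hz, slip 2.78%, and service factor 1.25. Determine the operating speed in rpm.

n_s = 120f/p = 120×60/8 = 900 rpm
n = n_s(1 − s) = 900 × (1 − 0.0278) = 875 rpm

875 rpm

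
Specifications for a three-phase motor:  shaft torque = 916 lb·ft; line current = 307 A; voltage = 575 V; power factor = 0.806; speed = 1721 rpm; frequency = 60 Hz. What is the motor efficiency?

τ = 916 lb·ft × 1.356 = 1242 N·m
ω = 2π × 1721/60 = 180.2 rad/s; P_out = τω = 1242 × 180.2 = 223808 W
P_in = √3·V_L·I_L·cosφ = 1.732 × 575 × 307 × 0.806 = 246427 W
η = P_out / P_in = 223808 / 246427 = 0.908 = 90.8%

90.8 %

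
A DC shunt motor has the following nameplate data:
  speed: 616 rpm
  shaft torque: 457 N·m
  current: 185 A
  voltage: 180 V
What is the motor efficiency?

88.5 %

ω = 2π × 616/60 = 64.51 rad/s; P_out = τω = 457 × 64.51 = 29481 W
P_in = V·I = 180 × 185 = 33300 W
η = P_out / P_in = 29481 / 33300 = 0.885 = 88.5%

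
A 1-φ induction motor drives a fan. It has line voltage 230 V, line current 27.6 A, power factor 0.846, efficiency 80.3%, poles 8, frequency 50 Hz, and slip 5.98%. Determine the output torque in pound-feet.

43.1 lb·ft

P_in = V·I·cosφ = 230 × 27.6 × 0.846 = 5370 W
P_out = η·P_in = 0.803 × 5370 = 4312 W
n_s = 120×50/8 = 750 rpm; n = 750×(1−0.0598) = 705 rpm
ω = 2π×705/60 = 73.83 rad/s
τ = P_out/ω = 4312/73.83 = 58.4 N·m
In lb·ft: 58.4/1.356 = 43.1 lb·ft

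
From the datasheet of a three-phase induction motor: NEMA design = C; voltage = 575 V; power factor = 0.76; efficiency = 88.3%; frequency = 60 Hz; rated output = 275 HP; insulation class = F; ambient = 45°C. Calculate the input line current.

307 A

P_out = 275 × 746 = 205150 W
P_in = P_out / η = 205150 / 0.883 = 232333 W
I_L = P_in / (√3·V_L·cosφ) = 232333 / (1.732 × 575 × 0.76) = 307 A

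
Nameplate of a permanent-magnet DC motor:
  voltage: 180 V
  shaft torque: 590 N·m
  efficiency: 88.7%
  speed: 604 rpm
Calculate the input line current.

234 A

ω = 2π×604/60 = 63.25 rad/s; P_out = τω = 590 × 63.25 = 37318 W
P_in = P_out / η = 37318 / 0.887 = 42072 W
I = P_in / V = 42072 / 180 = 234 A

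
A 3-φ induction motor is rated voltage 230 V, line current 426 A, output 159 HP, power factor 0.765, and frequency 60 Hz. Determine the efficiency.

91.4 %

P_out = 159 × 746 = 118614 W
P_in = √3·V_L·I_L·cosφ = 1.732 × 230 × 426 × 0.765 = 129822 W
η = P_out / P_in = 118614 / 129822 = 0.914 = 91.4%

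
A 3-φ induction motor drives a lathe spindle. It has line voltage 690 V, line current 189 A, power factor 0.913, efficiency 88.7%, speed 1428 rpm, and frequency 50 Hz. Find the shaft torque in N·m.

1220 N·m

P_in = √3·V·I·cosφ = 1.732 × 690 × 189 × 0.913 = 206219 W
P_out = η·P_in = 0.887 × 206219 = 182916 W
n = 1428 rpm
ω = 2π×1428/60 = 149.5 rad/s
τ = P_out/ω = 182916/149.5 = 1220 N·m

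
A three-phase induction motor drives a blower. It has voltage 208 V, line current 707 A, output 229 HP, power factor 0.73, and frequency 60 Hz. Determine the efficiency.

P_out = 229 × 746 = 170834 W
P_in = √3·V_L·I_L·cosφ = 1.732 × 208 × 707 × 0.73 = 185932 W
η = P_out / P_in = 170834 / 185932 = 0.919 = 91.9%

91.9 %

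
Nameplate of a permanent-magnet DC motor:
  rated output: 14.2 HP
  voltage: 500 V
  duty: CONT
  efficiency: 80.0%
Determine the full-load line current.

P_out = 14.2 × 746 = 10593 W
P_in = P_out / η = 10593 / 0.800 = 13241 W
I = P_in / V = 13241 / 500 = 26.5 A

26.5 A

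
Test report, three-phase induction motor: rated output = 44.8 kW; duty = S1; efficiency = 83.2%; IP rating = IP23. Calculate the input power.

53.8 kW

P_out = 44800 W
P_in = P_out/η = 44800/0.832 = 53846 W = 53.8 kW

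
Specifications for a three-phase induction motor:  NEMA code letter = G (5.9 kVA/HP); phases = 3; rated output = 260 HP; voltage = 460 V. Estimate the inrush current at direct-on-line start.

1930 A

S_LR = 5.9 × 260 = 1534 kVA
I_LR = S_LR/(√3·V_L) = 1534000/(1.732×460) = 1930 A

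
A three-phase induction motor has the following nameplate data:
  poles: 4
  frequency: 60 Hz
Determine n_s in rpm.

1800 rpm

n_s = 120f/p = 120×60/4 = 1800 rpm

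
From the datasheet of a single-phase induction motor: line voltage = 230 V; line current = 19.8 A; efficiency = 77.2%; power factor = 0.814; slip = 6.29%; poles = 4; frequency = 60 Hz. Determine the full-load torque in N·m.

P_in = V·I·cosφ = 230 × 19.8 × 0.814 = 3707 W
P_out = η·P_in = 0.772 × 3707 = 2862 W
n_s = 120×60/4 = 1800 rpm; n = 1800×(1−0.0629) = 1687 rpm
ω = 2π×1687/60 = 176.7 rad/s
τ = P_out/ω = 2862/176.7 = 16.2 N·m

16.2 N·m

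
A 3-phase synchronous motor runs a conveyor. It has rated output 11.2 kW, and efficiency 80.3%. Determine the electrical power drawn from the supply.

13.9 kW

P_out = 11200 W
P_in = P_out/η = 11200/0.803 = 13948 W = 13.9 kW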